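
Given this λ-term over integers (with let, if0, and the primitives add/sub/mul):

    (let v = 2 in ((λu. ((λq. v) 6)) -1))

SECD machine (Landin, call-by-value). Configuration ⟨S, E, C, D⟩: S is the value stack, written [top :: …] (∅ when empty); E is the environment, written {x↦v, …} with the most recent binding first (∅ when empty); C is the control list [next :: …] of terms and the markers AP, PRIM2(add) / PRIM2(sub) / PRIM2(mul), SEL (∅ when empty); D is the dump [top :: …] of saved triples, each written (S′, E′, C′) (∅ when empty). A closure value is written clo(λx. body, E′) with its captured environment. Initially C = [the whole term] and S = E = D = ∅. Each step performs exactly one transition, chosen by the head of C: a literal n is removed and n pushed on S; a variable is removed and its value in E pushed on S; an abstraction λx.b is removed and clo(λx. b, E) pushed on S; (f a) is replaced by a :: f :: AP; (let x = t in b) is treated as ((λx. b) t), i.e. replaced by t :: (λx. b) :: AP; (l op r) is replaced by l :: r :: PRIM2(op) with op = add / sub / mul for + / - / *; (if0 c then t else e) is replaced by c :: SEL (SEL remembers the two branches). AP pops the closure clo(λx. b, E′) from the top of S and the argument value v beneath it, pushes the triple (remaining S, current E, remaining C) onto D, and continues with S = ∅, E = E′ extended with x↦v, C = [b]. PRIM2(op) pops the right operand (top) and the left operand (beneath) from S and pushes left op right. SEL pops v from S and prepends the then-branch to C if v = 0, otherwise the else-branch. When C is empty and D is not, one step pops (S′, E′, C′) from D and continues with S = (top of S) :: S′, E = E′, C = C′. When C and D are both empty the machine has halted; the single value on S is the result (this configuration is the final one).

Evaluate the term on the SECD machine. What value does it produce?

Answer: 2

Derivation:
t=0: ⟨S=∅; E=∅; C=[(let v = 2 in ((λu. ((λq. v) 6)) -1))]; D=∅⟩
t=1: ⟨S=∅; E=∅; C=[2 :: (λv. ((λu. ((λq. v) 6)) -1)) :: AP]; D=∅⟩
t=2: ⟨S=[2]; E=∅; C=[(λv. ((λu. ((λq. v) 6)) -1)) :: AP]; D=∅⟩
t=3: ⟨S=[clo(λv. ((λu. ((λq. v) 6)) -1), ∅) :: 2]; E=∅; C=[AP]; D=∅⟩
t=4: ⟨S=∅; E={v↦2}; C=[((λu. ((λq. v) 6)) -1)]; D=[(∅, ∅, ∅)]⟩
t=5: ⟨S=∅; E={v↦2}; C=[-1 :: (λu. ((λq. v) 6)) :: AP]; D=[(∅, ∅, ∅)]⟩
t=6: ⟨S=[-1]; E={v↦2}; C=[(λu. ((λq. v) 6)) :: AP]; D=[(∅, ∅, ∅)]⟩
t=7: ⟨S=[clo(λu. ((λq. v) 6), {v↦2}) :: -1]; E={v↦2}; C=[AP]; D=[(∅, ∅, ∅)]⟩
t=8: ⟨S=∅; E={u↦-1, v↦2}; C=[((λq. v) 6)]; D=[(∅, {v↦2}, ∅) :: (∅, ∅, ∅)]⟩
t=9: ⟨S=∅; E={u↦-1, v↦2}; C=[6 :: (λq. v) :: AP]; D=[(∅, {v↦2}, ∅) :: (∅, ∅, ∅)]⟩
t=10: ⟨S=[6]; E={u↦-1, v↦2}; C=[(λq. v) :: AP]; D=[(∅, {v↦2}, ∅) :: (∅, ∅, ∅)]⟩
t=11: ⟨S=[clo(λq. v, {u↦-1, v↦2}) :: 6]; E={u↦-1, v↦2}; C=[AP]; D=[(∅, {v↦2}, ∅) :: (∅, ∅, ∅)]⟩
t=12: ⟨S=∅; E={q↦6, u↦-1, v↦2}; C=[v]; D=[(∅, {u↦-1, v↦2}, ∅) :: (∅, {v↦2}, ∅) :: (∅, ∅, ∅)]⟩
t=13: ⟨S=[2]; E={q↦6, u↦-1, v↦2}; C=∅; D=[(∅, {u↦-1, v↦2}, ∅) :: (∅, {v↦2}, ∅) :: (∅, ∅, ∅)]⟩
t=14: ⟨S=[2]; E={u↦-1, v↦2}; C=∅; D=[(∅, {v↦2}, ∅) :: (∅, ∅, ∅)]⟩
t=15: ⟨S=[2]; E={v↦2}; C=∅; D=[(∅, ∅, ∅)]⟩
t=16: ⟨S=[2]; E=∅; C=∅; D=∅⟩
→ final value 2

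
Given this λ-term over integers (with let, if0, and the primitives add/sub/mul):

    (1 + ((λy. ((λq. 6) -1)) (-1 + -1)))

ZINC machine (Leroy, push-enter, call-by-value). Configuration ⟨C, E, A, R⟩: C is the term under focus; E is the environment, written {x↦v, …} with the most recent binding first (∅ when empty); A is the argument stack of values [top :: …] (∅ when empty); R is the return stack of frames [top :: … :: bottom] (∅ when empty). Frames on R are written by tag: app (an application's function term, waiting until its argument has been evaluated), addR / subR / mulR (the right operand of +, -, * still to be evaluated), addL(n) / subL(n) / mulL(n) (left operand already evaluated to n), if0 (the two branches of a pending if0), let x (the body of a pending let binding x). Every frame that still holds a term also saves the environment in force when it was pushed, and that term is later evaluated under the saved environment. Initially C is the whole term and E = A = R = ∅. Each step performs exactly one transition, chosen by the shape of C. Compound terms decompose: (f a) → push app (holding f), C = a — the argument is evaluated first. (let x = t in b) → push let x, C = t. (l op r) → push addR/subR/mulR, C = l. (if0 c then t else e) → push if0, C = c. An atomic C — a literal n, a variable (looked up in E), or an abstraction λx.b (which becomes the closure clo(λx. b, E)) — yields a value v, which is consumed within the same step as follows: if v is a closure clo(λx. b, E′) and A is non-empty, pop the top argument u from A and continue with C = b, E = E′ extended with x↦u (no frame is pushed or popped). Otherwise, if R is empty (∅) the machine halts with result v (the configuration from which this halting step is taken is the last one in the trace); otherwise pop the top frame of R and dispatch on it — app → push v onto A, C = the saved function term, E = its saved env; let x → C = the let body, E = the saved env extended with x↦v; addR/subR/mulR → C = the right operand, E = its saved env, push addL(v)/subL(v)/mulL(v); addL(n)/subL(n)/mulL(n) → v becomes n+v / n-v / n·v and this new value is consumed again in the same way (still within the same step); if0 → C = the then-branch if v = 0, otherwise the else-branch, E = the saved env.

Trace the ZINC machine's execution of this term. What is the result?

t=0: [C=(1 + ((λy. ((λq. 6) -1)) (-1 + -1))) | E=∅ | A=∅ | R=∅]
t=1: [C=1 | E=∅ | A=∅ | R=[addR]]
t=2: [C=((λy. ((λq. 6) -1)) (-1 + -1)) | E=∅ | A=∅ | R=[addL(1)]]
t=3: [C=(-1 + -1) | E=∅ | A=∅ | R=[app :: addL(1)]]
t=4: [C=-1 | E=∅ | A=∅ | R=[addR :: app :: addL(1)]]
t=5: [C=-1 | E=∅ | A=∅ | R=[addL(-1) :: app :: addL(1)]]
t=6: [C=(λy. ((λq. 6) -1)) | E=∅ | A=[-2] | R=[addL(1)]]
t=7: [C=((λq. 6) -1) | E={y↦-2} | A=∅ | R=[addL(1)]]
t=8: [C=-1 | E={y↦-2} | A=∅ | R=[app :: addL(1)]]
t=9: [C=(λq. 6) | E={y↦-2} | A=[-1] | R=[addL(1)]]
t=10: [C=6 | E={q↦-1, y↦-2} | A=∅ | R=[addL(1)]]
→ final value 7

Answer: 7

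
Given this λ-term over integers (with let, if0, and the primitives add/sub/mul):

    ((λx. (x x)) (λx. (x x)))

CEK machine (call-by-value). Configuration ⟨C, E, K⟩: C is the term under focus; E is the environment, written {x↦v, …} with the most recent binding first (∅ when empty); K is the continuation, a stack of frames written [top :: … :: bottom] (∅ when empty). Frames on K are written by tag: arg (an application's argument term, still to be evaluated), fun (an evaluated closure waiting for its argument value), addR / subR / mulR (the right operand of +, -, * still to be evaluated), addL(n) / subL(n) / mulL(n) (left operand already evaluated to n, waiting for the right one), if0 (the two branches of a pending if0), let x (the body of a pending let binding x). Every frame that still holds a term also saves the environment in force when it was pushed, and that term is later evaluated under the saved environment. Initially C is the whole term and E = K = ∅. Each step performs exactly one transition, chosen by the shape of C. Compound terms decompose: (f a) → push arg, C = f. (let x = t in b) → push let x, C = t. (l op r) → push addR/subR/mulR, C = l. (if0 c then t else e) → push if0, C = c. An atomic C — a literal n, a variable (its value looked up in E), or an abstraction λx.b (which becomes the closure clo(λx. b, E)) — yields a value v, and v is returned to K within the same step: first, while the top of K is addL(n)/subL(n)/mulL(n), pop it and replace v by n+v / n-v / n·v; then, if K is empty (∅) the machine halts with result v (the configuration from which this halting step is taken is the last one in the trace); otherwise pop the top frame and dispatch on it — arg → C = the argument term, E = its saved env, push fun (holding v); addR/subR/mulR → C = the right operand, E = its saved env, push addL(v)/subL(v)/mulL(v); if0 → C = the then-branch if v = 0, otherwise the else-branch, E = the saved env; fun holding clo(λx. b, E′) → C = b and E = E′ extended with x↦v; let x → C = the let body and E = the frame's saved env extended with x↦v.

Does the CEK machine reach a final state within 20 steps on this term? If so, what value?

0. ⟨C=((λx. (x x)) (λx. (x x))); E=∅; K=∅⟩
1. ⟨C=(λx. (x x)); E=∅; K=[arg]⟩
2. ⟨C=(λx. (x x)); E=∅; K=[fun]⟩
3. ⟨C=(x x); E={x↦clo(λx. (x x), ∅)}; K=∅⟩
4. ⟨C=x; E={x↦clo(λx. (x x), ∅)}; K=[arg]⟩
5. ⟨C=x; E={x↦clo(λx. (x x), ∅)}; K=[fun]⟩
… configuration repeats with period 3 (steps 3–5 recur indefinitely) …

Answer: DIVERGES (no final state within 20 steps)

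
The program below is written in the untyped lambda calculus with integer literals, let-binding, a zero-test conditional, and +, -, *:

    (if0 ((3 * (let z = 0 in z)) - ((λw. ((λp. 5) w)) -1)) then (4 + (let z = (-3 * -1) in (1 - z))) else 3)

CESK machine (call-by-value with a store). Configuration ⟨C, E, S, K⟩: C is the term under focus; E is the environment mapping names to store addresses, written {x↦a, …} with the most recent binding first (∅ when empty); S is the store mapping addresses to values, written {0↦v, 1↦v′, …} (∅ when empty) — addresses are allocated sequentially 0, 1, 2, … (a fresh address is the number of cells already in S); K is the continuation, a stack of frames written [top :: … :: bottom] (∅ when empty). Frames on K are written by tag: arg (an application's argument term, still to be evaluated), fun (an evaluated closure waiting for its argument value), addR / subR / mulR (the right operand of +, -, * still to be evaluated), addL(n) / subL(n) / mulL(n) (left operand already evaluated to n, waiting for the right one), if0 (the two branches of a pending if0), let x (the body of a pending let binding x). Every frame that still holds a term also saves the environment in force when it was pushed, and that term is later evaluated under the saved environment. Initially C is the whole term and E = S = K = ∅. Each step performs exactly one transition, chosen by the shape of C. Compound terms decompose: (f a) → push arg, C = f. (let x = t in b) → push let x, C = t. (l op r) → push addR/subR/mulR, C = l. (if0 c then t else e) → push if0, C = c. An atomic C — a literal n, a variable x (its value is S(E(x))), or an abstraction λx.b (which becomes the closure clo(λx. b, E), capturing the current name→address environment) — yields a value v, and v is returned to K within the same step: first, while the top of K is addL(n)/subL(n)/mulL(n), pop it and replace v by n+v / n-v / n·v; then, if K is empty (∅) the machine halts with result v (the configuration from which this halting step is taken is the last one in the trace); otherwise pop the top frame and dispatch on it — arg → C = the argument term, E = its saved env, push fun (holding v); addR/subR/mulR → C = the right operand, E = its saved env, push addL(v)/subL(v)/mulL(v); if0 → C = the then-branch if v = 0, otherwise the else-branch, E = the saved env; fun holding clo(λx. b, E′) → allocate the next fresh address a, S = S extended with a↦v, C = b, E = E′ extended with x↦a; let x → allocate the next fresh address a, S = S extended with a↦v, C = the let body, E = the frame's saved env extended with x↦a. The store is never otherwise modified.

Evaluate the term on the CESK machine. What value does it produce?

Answer: 3

Machine steps:
0. <C=(if0 ((3 * (let z = 0 in z)) - ((λw. ((λp. 5) w)) -1)) then (4 + (let z = (-3 * -1) in (1 - z))) else 3), E=∅, S=∅, K=∅>
1. <C=((3 * (let z = 0 in z)) - ((λw. ((λp. 5) w)) -1)), E=∅, S=∅, K=[if0]>
2. <C=(3 * (let z = 0 in z)), E=∅, S=∅, K=[subR :: if0]>
3. <C=3, E=∅, S=∅, K=[mulR :: subR :: if0]>
4. <C=(let z = 0 in z), E=∅, S=∅, K=[mulL(3) :: subR :: if0]>
5. <C=0, E=∅, S=∅, K=[let z :: mulL(3) :: subR :: if0]>
6. <C=z, E={z↦0}, S={0↦0}, K=[mulL(3) :: subR :: if0]>
7. <C=((λw. ((λp. 5) w)) -1), E=∅, S={0↦0}, K=[subL(0) :: if0]>
8. <C=(λw. ((λp. 5) w)), E=∅, S={0↦0}, K=[arg :: subL(0) :: if0]>
9. <C=-1, E=∅, S={0↦0}, K=[fun :: subL(0) :: if0]>
10. <C=((λp. 5) w), E={w↦1}, S={0↦0, 1↦-1}, K=[subL(0) :: if0]>
11. <C=(λp. 5), E={w↦1}, S={0↦0, 1↦-1}, K=[arg :: subL(0) :: if0]>
12. <C=w, E={w↦1}, S={0↦0, 1↦-1}, K=[fun :: subL(0) :: if0]>
13. <C=5, E={p↦2, w↦1}, S={0↦0, 1↦-1, 2↦-1}, K=[subL(0) :: if0]>
14. <C=3, E=∅, S={0↦0, 1↦-1, 2↦-1}, K=∅>
→ final value 3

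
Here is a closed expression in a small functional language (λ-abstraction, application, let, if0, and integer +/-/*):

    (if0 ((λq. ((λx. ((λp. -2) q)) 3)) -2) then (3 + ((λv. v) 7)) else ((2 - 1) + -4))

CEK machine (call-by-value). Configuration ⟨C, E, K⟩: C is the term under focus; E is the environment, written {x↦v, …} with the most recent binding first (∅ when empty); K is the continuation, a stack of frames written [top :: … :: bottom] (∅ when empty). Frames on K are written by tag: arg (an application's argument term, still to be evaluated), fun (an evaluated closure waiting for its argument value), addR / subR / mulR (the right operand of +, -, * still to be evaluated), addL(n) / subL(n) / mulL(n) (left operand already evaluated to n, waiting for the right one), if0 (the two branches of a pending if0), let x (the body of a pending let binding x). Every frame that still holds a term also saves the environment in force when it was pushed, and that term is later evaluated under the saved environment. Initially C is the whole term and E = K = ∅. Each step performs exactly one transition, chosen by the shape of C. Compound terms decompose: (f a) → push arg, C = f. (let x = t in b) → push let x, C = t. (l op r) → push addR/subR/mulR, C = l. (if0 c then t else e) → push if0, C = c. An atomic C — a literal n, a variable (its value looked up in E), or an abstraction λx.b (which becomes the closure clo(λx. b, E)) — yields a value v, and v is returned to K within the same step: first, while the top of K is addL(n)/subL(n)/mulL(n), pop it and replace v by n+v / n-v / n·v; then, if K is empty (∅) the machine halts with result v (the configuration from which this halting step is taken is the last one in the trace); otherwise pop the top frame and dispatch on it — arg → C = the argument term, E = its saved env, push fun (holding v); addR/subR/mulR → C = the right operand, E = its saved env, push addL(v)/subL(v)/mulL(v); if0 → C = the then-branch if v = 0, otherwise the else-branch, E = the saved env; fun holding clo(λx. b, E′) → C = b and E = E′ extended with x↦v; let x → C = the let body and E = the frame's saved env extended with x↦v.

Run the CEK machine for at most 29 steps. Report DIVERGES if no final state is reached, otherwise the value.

Answer: -3

Derivation:
[0] <C=(if0 ((λq. ((λx. ((λp. -2) q)) 3)) -2) then (3 + ((λv. v) 7)) else ((2 - 1) + -4)), E=∅, K=∅>
[1] <C=((λq. ((λx. ((λp. -2) q)) 3)) -2), E=∅, K=[if0]>
[2] <C=(λq. ((λx. ((λp. -2) q)) 3)), E=∅, K=[arg :: if0]>
[3] <C=-2, E=∅, K=[fun :: if0]>
[4] <C=((λx. ((λp. -2) q)) 3), E={q↦-2}, K=[if0]>
[5] <C=(λx. ((λp. -2) q)), E={q↦-2}, K=[arg :: if0]>
[6] <C=3, E={q↦-2}, K=[fun :: if0]>
[7] <C=((λp. -2) q), E={x↦3, q↦-2}, K=[if0]>
[8] <C=(λp. -2), E={x↦3, q↦-2}, K=[arg :: if0]>
[9] <C=q, E={x↦3, q↦-2}, K=[fun :: if0]>
[10] <C=-2, E={p↦-2, x↦3, q↦-2}, K=[if0]>
[11] <C=((2 - 1) + -4), E=∅, K=∅>
[12] <C=(2 - 1), E=∅, K=[addR]>
[13] <C=2, E=∅, K=[subR :: addR]>
[14] <C=1, E=∅, K=[subL(2) :: addR]>
[15] <C=-4, E=∅, K=[addL(1)]>
→ final value -3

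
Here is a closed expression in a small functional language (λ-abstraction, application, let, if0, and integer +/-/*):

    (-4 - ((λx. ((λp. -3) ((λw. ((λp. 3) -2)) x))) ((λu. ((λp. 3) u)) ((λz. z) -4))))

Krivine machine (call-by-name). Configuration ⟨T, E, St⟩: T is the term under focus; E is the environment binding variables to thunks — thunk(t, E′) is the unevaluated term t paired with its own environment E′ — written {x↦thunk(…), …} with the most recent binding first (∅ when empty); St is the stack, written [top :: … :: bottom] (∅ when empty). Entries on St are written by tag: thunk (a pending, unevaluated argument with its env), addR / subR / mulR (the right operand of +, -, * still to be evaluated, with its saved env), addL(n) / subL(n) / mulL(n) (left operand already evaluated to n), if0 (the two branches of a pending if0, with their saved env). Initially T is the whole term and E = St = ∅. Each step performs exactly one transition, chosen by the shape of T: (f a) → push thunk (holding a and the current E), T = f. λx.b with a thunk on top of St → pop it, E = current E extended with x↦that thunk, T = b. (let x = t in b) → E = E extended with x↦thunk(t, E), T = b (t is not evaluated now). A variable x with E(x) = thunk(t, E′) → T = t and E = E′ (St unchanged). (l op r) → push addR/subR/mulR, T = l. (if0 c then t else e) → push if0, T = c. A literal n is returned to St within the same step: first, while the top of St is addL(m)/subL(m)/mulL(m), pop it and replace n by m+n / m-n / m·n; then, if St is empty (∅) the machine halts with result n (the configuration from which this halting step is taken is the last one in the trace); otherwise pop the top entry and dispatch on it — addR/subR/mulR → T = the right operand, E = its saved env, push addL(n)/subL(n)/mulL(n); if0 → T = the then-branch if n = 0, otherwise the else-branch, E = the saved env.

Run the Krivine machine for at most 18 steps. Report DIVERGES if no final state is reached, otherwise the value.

step 0: [T=(-4 - ((λx. ((λp. -3) ((λw. ((λp. 3) -2)) x))) ((λu. ((λp. 3) u)) ((λz. z) -4)))) | E=∅ | St=∅]
step 1: [T=-4 | E=∅ | St=[subR]]
step 2: [T=((λx. ((λp. -3) ((λw. ((λp. 3) -2)) x))) ((λu. ((λp. 3) u)) ((λz. z) -4))) | E=∅ | St=[subL(-4)]]
step 3: [T=(λx. ((λp. -3) ((λw. ((λp. 3) -2)) x))) | E=∅ | St=[thunk :: subL(-4)]]
step 4: [T=((λp. -3) ((λw. ((λp. 3) -2)) x)) | E={x↦thunk(((λu. ((λp. 3) u)) ((λz. z) -4)), ∅)} | St=[subL(-4)]]
step 5: [T=(λp. -3) | E={x↦thunk(((λu. ((λp. 3) u)) ((λz. z) -4)), ∅)} | St=[thunk :: subL(-4)]]
step 6: [T=-3 | E={p↦thunk(((λw. ((λp. 3) -2)) x), {x↦thunk(((λu. ((λp. 3) u)) ((λz. z) -4)), ∅)}), x↦thunk(((λu. ((λp. 3) u)) ((λz. z) -4)), ∅)} | St=[subL(-4)]]
→ final value -1

Answer: -1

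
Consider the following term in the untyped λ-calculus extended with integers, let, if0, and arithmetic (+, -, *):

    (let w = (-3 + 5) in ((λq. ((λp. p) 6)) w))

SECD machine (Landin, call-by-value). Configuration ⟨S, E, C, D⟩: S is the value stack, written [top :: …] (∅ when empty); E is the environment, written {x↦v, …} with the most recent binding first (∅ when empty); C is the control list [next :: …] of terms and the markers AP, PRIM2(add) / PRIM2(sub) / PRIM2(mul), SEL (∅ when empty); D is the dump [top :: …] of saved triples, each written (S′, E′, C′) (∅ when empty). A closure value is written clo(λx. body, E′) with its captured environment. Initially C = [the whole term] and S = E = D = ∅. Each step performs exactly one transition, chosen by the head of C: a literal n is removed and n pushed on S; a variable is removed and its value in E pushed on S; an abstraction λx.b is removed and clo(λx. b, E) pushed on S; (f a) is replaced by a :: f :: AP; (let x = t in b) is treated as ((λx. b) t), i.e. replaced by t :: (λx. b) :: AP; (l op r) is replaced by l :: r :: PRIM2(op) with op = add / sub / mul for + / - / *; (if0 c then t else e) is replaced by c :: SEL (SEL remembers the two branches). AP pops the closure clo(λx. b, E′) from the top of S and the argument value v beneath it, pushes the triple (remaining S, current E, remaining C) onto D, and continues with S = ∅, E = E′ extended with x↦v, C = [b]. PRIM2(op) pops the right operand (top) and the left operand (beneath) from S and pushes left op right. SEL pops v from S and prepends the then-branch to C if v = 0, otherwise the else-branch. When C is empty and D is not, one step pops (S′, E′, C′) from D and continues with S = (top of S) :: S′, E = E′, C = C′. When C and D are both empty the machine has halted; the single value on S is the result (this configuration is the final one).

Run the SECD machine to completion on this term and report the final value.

Answer: 6

Derivation:
t=0: [S=∅ | E=∅ | C=[(let w = (-3 + 5) in ((λq. ((λp. p) 6)) w))] | D=∅]
t=1: [S=∅ | E=∅ | C=[(-3 + 5) :: (λw. ((λq. ((λp. p) 6)) w)) :: AP] | D=∅]
t=2: [S=∅ | E=∅ | C=[-3 :: 5 :: PRIM2(add) :: (λw. ((λq. ((λp. p) 6)) w)) :: AP] | D=∅]
t=3: [S=[-3] | E=∅ | C=[5 :: PRIM2(add) :: (λw. ((λq. ((λp. p) 6)) w)) :: AP] | D=∅]
t=4: [S=[5 :: -3] | E=∅ | C=[PRIM2(add) :: (λw. ((λq. ((λp. p) 6)) w)) :: AP] | D=∅]
t=5: [S=[2] | E=∅ | C=[(λw. ((λq. ((λp. p) 6)) w)) :: AP] | D=∅]
t=6: [S=[clo(λw. ((λq. ((λp. p) 6)) w), ∅) :: 2] | E=∅ | C=[AP] | D=∅]
t=7: [S=∅ | E={w↦2} | C=[((λq. ((λp. p) 6)) w)] | D=[(∅, ∅, ∅)]]
t=8: [S=∅ | E={w↦2} | C=[w :: (λq. ((λp. p) 6)) :: AP] | D=[(∅, ∅, ∅)]]
t=9: [S=[2] | E={w↦2} | C=[(λq. ((λp. p) 6)) :: AP] | D=[(∅, ∅, ∅)]]
t=10: [S=[clo(λq. ((λp. p) 6), {w↦2}) :: 2] | E={w↦2} | C=[AP] | D=[(∅, ∅, ∅)]]
t=11: [S=∅ | E={q↦2, w↦2} | C=[((λp. p) 6)] | D=[(∅, {w↦2}, ∅) :: (∅, ∅, ∅)]]
t=12: [S=∅ | E={q↦2, w↦2} | C=[6 :: (λp. p) :: AP] | D=[(∅, {w↦2}, ∅) :: (∅, ∅, ∅)]]
t=13: [S=[6] | E={q↦2, w↦2} | C=[(λp. p) :: AP] | D=[(∅, {w↦2}, ∅) :: (∅, ∅, ∅)]]
t=14: [S=[clo(λp. p, {q↦2, w↦2}) :: 6] | E={q↦2, w↦2} | C=[AP] | D=[(∅, {w↦2}, ∅) :: (∅, ∅, ∅)]]
t=15: [S=∅ | E={p↦6, q↦2, w↦2} | C=[p] | D=[(∅, {q↦2, w↦2}, ∅) :: (∅, {w↦2}, ∅) :: (∅, ∅, ∅)]]
t=16: [S=[6] | E={p↦6, q↦2, w↦2} | C=∅ | D=[(∅, {q↦2, w↦2}, ∅) :: (∅, {w↦2}, ∅) :: (∅, ∅, ∅)]]
t=17: [S=[6] | E={q↦2, w↦2} | C=∅ | D=[(∅, {w↦2}, ∅) :: (∅, ∅, ∅)]]
t=18: [S=[6] | E={w↦2} | C=∅ | D=[(∅, ∅, ∅)]]
t=19: [S=[6] | E=∅ | C=∅ | D=∅]
→ final value 6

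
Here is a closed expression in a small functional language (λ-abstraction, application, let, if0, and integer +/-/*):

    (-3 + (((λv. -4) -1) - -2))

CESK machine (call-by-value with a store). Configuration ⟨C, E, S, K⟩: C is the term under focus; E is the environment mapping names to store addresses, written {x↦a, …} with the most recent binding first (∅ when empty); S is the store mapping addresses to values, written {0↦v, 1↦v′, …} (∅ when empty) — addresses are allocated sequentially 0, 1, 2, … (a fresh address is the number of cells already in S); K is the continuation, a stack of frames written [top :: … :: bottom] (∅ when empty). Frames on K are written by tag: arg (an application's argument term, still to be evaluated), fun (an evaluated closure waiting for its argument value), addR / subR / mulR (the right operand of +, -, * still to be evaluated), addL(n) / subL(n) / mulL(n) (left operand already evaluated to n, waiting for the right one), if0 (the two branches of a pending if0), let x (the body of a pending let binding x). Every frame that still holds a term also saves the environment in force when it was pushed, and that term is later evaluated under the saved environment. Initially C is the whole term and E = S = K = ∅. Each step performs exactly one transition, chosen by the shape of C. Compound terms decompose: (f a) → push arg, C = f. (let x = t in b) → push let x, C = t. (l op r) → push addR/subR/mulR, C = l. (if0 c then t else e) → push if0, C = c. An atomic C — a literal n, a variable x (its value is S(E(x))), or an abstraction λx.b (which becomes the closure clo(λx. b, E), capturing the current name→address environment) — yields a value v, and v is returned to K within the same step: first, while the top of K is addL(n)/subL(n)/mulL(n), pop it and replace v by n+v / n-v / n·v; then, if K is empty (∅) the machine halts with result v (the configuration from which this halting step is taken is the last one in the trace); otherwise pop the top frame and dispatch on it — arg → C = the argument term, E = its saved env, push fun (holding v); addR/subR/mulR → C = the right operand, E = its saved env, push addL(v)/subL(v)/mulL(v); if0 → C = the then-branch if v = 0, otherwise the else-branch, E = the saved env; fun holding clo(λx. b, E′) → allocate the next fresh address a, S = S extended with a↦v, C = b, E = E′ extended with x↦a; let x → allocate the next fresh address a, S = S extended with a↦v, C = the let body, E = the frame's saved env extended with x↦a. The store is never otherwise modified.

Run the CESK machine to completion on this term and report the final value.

t=0: [C=(-3 + (((λv. -4) -1) - -2)) | E=∅ | S=∅ | K=∅]
t=1: [C=-3 | E=∅ | S=∅ | K=[addR]]
t=2: [C=(((λv. -4) -1) - -2) | E=∅ | S=∅ | K=[addL(-3)]]
t=3: [C=((λv. -4) -1) | E=∅ | S=∅ | K=[subR :: addL(-3)]]
t=4: [C=(λv. -4) | E=∅ | S=∅ | K=[arg :: subR :: addL(-3)]]
t=5: [C=-1 | E=∅ | S=∅ | K=[fun :: subR :: addL(-3)]]
t=6: [C=-4 | E={v↦0} | S={0↦-1} | K=[subR :: addL(-3)]]
t=7: [C=-2 | E=∅ | S={0↦-1} | K=[subL(-4) :: addL(-3)]]
→ final value -5

Answer: -5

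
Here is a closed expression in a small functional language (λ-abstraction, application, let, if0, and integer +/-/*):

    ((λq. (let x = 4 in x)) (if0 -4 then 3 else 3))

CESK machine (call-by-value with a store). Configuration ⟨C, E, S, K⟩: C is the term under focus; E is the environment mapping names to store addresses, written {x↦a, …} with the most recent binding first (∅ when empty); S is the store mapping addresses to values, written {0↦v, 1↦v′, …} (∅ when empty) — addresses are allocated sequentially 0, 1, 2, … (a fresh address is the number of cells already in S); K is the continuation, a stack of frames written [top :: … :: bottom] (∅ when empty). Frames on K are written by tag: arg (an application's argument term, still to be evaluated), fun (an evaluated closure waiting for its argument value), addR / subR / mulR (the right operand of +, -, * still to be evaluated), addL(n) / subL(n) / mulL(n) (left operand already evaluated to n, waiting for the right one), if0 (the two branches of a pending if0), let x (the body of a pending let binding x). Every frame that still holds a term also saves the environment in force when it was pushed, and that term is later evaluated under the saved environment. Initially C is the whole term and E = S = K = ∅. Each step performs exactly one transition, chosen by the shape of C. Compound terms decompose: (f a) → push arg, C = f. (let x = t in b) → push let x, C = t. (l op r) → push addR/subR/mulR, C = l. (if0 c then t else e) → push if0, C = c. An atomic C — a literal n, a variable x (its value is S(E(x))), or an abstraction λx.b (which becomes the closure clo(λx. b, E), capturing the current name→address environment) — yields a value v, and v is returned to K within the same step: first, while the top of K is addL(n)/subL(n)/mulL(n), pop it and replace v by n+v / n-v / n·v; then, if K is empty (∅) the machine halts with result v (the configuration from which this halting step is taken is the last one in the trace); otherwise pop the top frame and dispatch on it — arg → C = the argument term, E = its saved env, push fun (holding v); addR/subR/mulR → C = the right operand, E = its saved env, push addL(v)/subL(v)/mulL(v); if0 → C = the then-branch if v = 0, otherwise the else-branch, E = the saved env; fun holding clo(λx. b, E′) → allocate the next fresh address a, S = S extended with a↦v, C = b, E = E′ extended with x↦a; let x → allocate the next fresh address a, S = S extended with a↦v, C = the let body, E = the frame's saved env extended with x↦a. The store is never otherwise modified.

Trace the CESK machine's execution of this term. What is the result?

0. [C=((λq. (let x = 4 in x)) (if0 -4 then 3 else 3)) | E=∅ | S=∅ | K=∅]
1. [C=(λq. (let x = 4 in x)) | E=∅ | S=∅ | K=[arg]]
2. [C=(if0 -4 then 3 else 3) | E=∅ | S=∅ | K=[fun]]
3. [C=-4 | E=∅ | S=∅ | K=[if0 :: fun]]
4. [C=3 | E=∅ | S=∅ | K=[fun]]
5. [C=(let x = 4 in x) | E={q↦0} | S={0↦3} | K=∅]
6. [C=4 | E={q↦0} | S={0↦3} | K=[let x]]
7. [C=x | E={x↦1, q↦0} | S={0↦3, 1↦4} | K=∅]
→ final value 4

Answer: 4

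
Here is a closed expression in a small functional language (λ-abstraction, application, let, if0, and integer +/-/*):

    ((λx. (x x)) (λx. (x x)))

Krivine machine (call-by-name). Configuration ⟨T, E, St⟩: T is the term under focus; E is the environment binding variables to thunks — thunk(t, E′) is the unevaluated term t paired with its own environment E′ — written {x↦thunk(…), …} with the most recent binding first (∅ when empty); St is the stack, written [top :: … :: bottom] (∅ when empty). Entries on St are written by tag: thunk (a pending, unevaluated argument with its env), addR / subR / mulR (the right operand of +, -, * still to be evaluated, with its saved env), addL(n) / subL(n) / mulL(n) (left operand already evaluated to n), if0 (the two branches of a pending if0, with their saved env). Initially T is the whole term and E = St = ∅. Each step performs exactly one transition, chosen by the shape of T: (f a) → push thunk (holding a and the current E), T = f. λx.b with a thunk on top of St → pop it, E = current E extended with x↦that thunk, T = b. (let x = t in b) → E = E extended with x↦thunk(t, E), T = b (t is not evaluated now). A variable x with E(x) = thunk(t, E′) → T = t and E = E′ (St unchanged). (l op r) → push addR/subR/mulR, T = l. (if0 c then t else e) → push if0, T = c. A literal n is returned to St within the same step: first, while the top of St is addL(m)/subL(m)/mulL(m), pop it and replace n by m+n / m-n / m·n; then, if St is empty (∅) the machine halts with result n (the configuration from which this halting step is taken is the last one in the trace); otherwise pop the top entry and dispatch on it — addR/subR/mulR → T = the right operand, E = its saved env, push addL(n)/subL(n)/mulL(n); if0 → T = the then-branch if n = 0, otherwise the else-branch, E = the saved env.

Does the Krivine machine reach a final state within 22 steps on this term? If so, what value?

Answer: DIVERGES (no final state within 22 steps)

Execution trace:
0. <T=((λx. (x x)) (λx. (x x))), E=∅, St=∅>
1. <T=(λx. (x x)), E=∅, St=[thunk]>
2. <T=(x x), E={x↦thunk((λx. (x x)), ∅)}, St=∅>
3. <T=x, E={x↦thunk((λx. (x x)), ∅)}, St=[thunk]>
4. <T=(λx. (x x)), E=∅, St=[thunk]>
5. <T=(x x), E={x↦thunk(x, {x↦thunk((λx. (x x)), ∅)})}, St=∅>
6. <T=x, E={x↦thunk(x, {x↦thunk((λx. (x x)), ∅)})}, St=[thunk]>
7. <T=x, E={x↦thunk((λx. (x x)), ∅)}, St=[thunk]>
8. <T=(λx. (x x)), E=∅, St=[thunk]>
9. <T=(x x), E={x↦thunk(x, {x↦thunk(x, {x↦thunk((λx. (x x)), ∅)})})}, St=∅>
10. <T=x, E={x↦thunk(x, {x↦thunk(x, {x↦thunk((λx. (x x)), ∅)})})}, St=[thunk]>
11. <T=x, E={x↦thunk(x, {x↦thunk((λx. (x x)), ∅)})}, St=[thunk]>
12. <T=x, E={x↦thunk((λx. (x x)), ∅)}, St=[thunk]>
13. <T=(λx. (x x)), E=∅, St=[thunk]>
14. <T=(x x), E={x↦thunk(x, {x↦thunk(x, {x↦thunk(x, {x↦thunk((λx. (x x)), ∅)})})})}, St=∅>
15. <T=x, E={x↦thunk(x, {x↦thunk(x, {x↦thunk(x, {x↦thunk((λx. (x x)), ∅)})})})}, St=[thunk]>
16. <T=x, E={x↦thunk(x, {x↦thunk(x, {x↦thunk((λx. (x x)), ∅)})})}, St=[thunk]>
17. <T=x, E={x↦thunk(x, {x↦thunk((λx. (x x)), ∅)})}, St=[thunk]>
18. <T=x, E={x↦thunk((λx. (x x)), ∅)}, St=[thunk]>
19. <T=(λx. (x x)), E=∅, St=[thunk]>
20. <T=(x x), E={x↦thunk(x, {x↦thunk(x, {x↦thunk(x, {x↦thunk(x, {x↦thunk((λx. (x x)), ∅)})})})})}, St=∅>
21. <T=x, E={x↦thunk(x, {x↦thunk(x, {x↦thunk(x, {x↦thunk(x, {x↦thunk((λx. (x x)), ∅)})})})})}, St=[thunk]>
22. <T=x, E={x↦thunk(x, {x↦thunk(x, {x↦thunk(x, {x↦thunk((λx. (x x)), ∅)})})})}, St=[thunk]>
→ 22 transitions taken and the configuration is still not final: no result within 22 steps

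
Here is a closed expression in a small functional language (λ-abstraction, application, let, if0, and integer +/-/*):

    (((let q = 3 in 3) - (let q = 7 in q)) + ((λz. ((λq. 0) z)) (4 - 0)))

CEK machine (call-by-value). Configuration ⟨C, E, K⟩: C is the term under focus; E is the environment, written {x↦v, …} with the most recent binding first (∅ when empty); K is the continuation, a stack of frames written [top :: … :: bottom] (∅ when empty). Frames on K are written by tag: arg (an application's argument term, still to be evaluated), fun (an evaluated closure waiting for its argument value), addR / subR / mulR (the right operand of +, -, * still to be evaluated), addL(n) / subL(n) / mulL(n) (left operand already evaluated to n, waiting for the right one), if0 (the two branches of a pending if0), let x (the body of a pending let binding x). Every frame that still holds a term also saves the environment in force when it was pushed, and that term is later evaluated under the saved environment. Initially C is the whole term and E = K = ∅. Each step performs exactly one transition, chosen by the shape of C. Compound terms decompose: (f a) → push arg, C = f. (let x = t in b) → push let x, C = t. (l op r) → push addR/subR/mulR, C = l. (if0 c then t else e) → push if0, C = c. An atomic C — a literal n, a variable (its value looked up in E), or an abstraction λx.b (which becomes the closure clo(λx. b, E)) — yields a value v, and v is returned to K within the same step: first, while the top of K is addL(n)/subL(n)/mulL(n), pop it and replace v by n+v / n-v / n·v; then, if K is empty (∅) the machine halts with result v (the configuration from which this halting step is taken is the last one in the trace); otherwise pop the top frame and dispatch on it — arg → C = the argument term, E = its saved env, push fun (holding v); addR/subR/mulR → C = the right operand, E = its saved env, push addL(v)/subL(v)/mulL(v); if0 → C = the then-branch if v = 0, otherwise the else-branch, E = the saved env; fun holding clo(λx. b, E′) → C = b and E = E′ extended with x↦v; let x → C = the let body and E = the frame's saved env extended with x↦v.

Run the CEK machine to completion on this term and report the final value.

[0] <C=(((let q = 3 in 3) - (let q = 7 in q)) + ((λz. ((λq. 0) z)) (4 - 0))), E=∅, K=∅>
[1] <C=((let q = 3 in 3) - (let q = 7 in q)), E=∅, K=[addR]>
[2] <C=(let q = 3 in 3), E=∅, K=[subR :: addR]>
[3] <C=3, E=∅, K=[let q :: subR :: addR]>
[4] <C=3, E={q↦3}, K=[subR :: addR]>
[5] <C=(let q = 7 in q), E=∅, K=[subL(3) :: addR]>
[6] <C=7, E=∅, K=[let q :: subL(3) :: addR]>
[7] <C=q, E={q↦7}, K=[subL(3) :: addR]>
[8] <C=((λz. ((λq. 0) z)) (4 - 0)), E=∅, K=[addL(-4)]>
[9] <C=(λz. ((λq. 0) z)), E=∅, K=[arg :: addL(-4)]>
[10] <C=(4 - 0), E=∅, K=[fun :: addL(-4)]>
[11] <C=4, E=∅, K=[subR :: fun :: addL(-4)]>
[12] <C=0, E=∅, K=[subL(4) :: fun :: addL(-4)]>
[13] <C=((λq. 0) z), E={z↦4}, K=[addL(-4)]>
[14] <C=(λq. 0), E={z↦4}, K=[arg :: addL(-4)]>
[15] <C=z, E={z↦4}, K=[fun :: addL(-4)]>
[16] <C=0, E={q↦4, z↦4}, K=[addL(-4)]>
→ final value -4

Answer: -4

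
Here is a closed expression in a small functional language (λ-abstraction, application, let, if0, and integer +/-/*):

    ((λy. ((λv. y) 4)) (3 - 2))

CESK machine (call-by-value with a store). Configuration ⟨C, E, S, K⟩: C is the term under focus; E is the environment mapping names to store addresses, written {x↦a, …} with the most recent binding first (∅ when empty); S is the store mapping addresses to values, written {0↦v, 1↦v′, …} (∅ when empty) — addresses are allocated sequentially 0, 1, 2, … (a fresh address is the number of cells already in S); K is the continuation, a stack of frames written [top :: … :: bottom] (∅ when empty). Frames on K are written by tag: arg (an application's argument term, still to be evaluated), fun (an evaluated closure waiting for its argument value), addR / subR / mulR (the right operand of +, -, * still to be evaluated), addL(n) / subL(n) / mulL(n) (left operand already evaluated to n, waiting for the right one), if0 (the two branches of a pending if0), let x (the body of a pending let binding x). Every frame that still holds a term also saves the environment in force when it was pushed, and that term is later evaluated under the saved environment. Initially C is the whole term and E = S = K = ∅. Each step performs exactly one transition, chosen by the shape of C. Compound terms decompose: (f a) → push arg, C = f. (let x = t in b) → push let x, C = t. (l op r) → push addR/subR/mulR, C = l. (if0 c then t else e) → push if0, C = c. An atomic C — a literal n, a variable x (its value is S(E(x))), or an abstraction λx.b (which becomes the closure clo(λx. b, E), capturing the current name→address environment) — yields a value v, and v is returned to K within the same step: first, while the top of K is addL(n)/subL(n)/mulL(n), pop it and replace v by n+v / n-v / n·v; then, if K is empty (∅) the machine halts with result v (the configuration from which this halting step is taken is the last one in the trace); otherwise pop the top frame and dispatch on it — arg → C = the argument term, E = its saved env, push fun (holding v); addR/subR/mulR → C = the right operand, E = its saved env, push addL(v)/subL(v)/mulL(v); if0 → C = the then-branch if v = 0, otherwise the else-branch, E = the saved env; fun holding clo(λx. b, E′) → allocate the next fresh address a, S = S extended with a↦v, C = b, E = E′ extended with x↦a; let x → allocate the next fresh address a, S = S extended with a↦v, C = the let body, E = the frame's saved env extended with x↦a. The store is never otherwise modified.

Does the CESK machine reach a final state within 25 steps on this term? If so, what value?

step 0: <C=((λy. ((λv. y) 4)) (3 - 2)), E=∅, S=∅, K=∅>
step 1: <C=(λy. ((λv. y) 4)), E=∅, S=∅, K=[arg]>
step 2: <C=(3 - 2), E=∅, S=∅, K=[fun]>
step 3: <C=3, E=∅, S=∅, K=[subR :: fun]>
step 4: <C=2, E=∅, S=∅, K=[subL(3) :: fun]>
step 5: <C=((λv. y) 4), E={y↦0}, S={0↦1}, K=∅>
step 6: <C=(λv. y), E={y↦0}, S={0↦1}, K=[arg]>
step 7: <C=4, E={y↦0}, S={0↦1}, K=[fun]>
step 8: <C=y, E={v↦1, y↦0}, S={0↦1, 1↦4}, K=∅>
→ final value 1

Answer: 1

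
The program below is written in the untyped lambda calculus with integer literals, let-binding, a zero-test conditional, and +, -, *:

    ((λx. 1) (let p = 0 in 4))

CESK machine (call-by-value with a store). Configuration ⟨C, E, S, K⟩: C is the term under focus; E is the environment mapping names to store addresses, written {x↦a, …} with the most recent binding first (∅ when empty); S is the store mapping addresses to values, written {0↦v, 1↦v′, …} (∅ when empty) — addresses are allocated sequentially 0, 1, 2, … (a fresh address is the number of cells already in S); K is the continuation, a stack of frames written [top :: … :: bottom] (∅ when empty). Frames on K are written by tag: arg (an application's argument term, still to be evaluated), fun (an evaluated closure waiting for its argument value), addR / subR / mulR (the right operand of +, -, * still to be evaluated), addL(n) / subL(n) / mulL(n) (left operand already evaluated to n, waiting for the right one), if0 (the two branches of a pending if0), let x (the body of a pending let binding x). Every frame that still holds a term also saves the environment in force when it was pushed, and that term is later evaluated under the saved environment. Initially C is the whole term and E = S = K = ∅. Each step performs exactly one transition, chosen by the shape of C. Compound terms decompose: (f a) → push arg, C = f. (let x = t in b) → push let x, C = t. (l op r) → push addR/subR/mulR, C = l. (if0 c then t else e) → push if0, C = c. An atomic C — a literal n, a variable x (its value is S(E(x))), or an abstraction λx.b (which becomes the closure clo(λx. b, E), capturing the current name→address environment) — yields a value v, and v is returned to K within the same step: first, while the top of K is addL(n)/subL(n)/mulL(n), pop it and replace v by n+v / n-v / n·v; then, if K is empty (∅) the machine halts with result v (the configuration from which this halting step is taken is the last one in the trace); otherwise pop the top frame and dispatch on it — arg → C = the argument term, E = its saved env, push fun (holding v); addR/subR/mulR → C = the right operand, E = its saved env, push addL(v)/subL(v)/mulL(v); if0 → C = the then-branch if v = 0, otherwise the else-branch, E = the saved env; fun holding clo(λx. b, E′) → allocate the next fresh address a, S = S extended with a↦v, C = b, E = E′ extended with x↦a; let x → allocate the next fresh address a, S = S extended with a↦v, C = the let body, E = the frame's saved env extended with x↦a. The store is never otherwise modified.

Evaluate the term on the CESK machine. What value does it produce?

Answer: 1

Derivation:
step 0: ⟨C=((λx. 1) (let p = 0 in 4)); E=∅; S=∅; K=∅⟩
step 1: ⟨C=(λx. 1); E=∅; S=∅; K=[arg]⟩
step 2: ⟨C=(let p = 0 in 4); E=∅; S=∅; K=[fun]⟩
step 3: ⟨C=0; E=∅; S=∅; K=[let p :: fun]⟩
step 4: ⟨C=4; E={p↦0}; S={0↦0}; K=[fun]⟩
step 5: ⟨C=1; E={x↦1}; S={0↦0, 1↦4}; K=∅⟩
→ final value 1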